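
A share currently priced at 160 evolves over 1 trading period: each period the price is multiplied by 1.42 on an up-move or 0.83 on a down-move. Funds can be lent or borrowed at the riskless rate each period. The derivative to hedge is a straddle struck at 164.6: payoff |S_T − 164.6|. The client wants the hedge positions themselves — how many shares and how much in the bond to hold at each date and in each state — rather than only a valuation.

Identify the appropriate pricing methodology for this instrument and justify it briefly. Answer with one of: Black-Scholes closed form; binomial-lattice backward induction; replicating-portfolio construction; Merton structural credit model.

framework: replicating-portfolio construction

Key observation: since the answer must list Δ and B at each node of the 1.42/0.83 lattice on 160, the replicating-portfolio method — solving the two-state system at every node — is the one that applies.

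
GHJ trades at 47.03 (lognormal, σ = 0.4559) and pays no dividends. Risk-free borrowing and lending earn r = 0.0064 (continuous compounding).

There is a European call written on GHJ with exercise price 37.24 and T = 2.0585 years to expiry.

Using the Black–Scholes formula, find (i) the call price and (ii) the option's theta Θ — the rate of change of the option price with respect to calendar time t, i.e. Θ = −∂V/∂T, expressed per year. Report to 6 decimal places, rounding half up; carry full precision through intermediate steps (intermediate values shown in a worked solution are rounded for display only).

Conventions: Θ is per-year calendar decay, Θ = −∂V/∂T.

σ√T = 0.4559·√2.0585 = 0.654101
d₁ = (ln(S/K) + (r+σ²/2)T) / (σ√T) = (ln(47.03/37.24) + (0.0064+0.4559²/2)·2.0585) / 0.654101 = (0.233402 + 0.227099) / 0.654101 = 0.704021
d₂ = d₁ − σ√T = 0.704021 − 0.654101 = 0.049919
e^{−rT} = 0.986912
N(d₁) = 0.759290,  N(d₂) = 0.519907
Call price V = S·N(d₁) − K·e^{−rT}·N(d₂) = 35.709412 − 19.107925 = 16.601488
φ(d₁) = (1/√(2π))·e^{−d₁²/2} = 0.311374
Θ = −S·φ(d₁)·σ/(2√T) − r·K·e^{−rT}·N(d₂) = −2.326597 − 0.122291 = -2.448888

price = 16.601488
Θ = -2.448888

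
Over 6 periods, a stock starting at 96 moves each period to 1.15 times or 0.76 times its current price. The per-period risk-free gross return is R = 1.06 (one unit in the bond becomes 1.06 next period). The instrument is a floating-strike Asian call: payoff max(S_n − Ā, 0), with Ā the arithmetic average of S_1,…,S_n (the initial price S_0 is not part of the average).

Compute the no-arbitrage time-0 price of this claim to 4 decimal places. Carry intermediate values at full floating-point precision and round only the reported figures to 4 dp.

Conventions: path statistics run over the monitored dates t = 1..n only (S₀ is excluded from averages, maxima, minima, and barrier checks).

price = 15.6086

Risk-neutral up-probability p* = (R−d)/(u−d) = (1.06−0.76)/(1.15−0.76) = 0.7692; the claim prices as the p*-weighted sum of path payoffs discounted by R^6.
Enumerate all 2^6 = 64 price paths (U = up ×1.15, D = down ×0.76); each path with k up-moves has probability p*^k·(1−p*)^(6−k).
DDDDDD: Ā=40.9032, payoff=0.0000, prob=0.000151
UDDDDD: Ā=61.8930, payoff=0.0000, prob=0.000503
DUDDDD: Ā=55.6530, payoff=0.0000, prob=0.000503
UUDDDD: Ā=84.2118, payoff=0.0000, prob=0.001678
DDUDDD: Ā=50.9106, payoff=0.0000, prob=0.000503
UDUDDD: Ā=77.0358, payoff=0.0000, prob=0.001678
DUUDDD: Ā=70.7958, payoff=0.0000, prob=0.001678
UUUDDD: Ā=107.1252, payoff=0.0000, prob=0.005594
DDDUDD: Ā=47.3064, payoff=0.0000, prob=0.000503
UDDUDD: Ā=71.5820, payoff=0.0000, prob=0.001678
DUDUDD: Ā=65.3420, payoff=0.0000, prob=0.001678
UUDUDD: Ā=98.8728, payoff=0.0000, prob=0.005594
DDUUDD: Ā=60.5996, payoff=0.0000, prob=0.001678
UDUUDD: Ā=91.6968, payoff=0.0000, prob=0.005594
DUUUDD: Ā=85.4568, payoff=0.0000, prob=0.005594
UUUUDD: Ā=129.3096, payoff=0.0000, prob=0.018646
DDDDUD: Ā=44.5672, payoff=0.0000, prob=0.000503
UDDDUD: Ā=67.4372, payoff=0.0000, prob=0.001678
DUDDUD: Ā=61.1972, payoff=0.0000, prob=0.001678
UUDDUD: Ā=92.6010, payoff=0.0000, prob=0.005594
DDUDUD: Ā=56.4548, payoff=0.0000, prob=0.001678
UDUDUD: Ā=85.4250, payoff=0.0000, prob=0.005594
DUUDUD: Ā=79.1850, payoff=0.0000, prob=0.005594
UUUDUD: Ā=119.8194, payoff=0.0000, prob=0.018646
DDDUUD: Ā=52.8505, payoff=0.0000, prob=0.001678
UDDUUD: Ā=79.9712, payoff=0.0000, prob=0.005594
DUDUUD: Ā=73.7312, payoff=0.0000, prob=0.005594
UUDUUD: Ā=111.5670, payoff=0.0000, prob=0.018646
DDUUUD: Ā=68.9888, payoff=0.0000, prob=0.005594
UDUUUD: Ā=104.3910, payoff=0.0000, prob=0.018646
DUUUUD: Ā=98.1510, payoff=0.0000, prob=0.018646
UUUUUD: Ā=148.5179, payoff=0.0000, prob=0.062153
DDDDDU: Ā=42.4854, payoff=0.0000, prob=0.000503
UDDDDU: Ā=64.2871, payoff=0.0000, prob=0.001678
DUDDDU: Ā=58.0471, payoff=0.0000, prob=0.001678
UUDDDU: Ā=87.8344, payoff=0.0000, prob=0.005594
DDUDDU: Ā=53.3047, payoff=0.0000, prob=0.001678
UDUDDU: Ā=80.6584, payoff=0.0000, prob=0.005594
DUUDDU: Ā=74.4184, payoff=0.0000, prob=0.005594
UUUDDU: Ā=112.6068, payoff=0.0000, prob=0.018646
DDDUDU: Ā=49.7005, payoff=0.0000, prob=0.001678
UDDUDU: Ā=75.2046, payoff=0.0000, prob=0.005594
DUDUDU: Ā=68.9646, payoff=0.0000, prob=0.005594
UUDUDU: Ā=104.3544, payoff=0.0000, prob=0.018646
DDUUDU: Ā=64.2222, payoff=0.0000, prob=0.005594
UDUUDU: Ā=97.1784, payoff=0.0000, prob=0.018646
DUUUDU: Ā=90.9384, payoff=6.0433, prob=0.018646
UUUUDU: Ā=137.6041, payoff=9.1445, prob=0.062153
DDDDUU: Ā=46.9612, payoff=0.0000, prob=0.001678
UDDDUU: Ā=71.0598, payoff=0.0000, prob=0.005594
DUDDUU: Ā=64.8198, payoff=0.0000, prob=0.005594
UUDDUU: Ā=98.0826, payoff=0.0000, prob=0.018646
DDUDUU: Ā=60.0774, payoff=4.0149, prob=0.005594
UDUDUU: Ā=90.9066, payoff=6.0751, prob=0.018646
DUUDUU: Ā=84.6666, payoff=12.3151, prob=0.018646
UUUDUU: Ā=128.1139, payoff=18.6348, prob=0.062153
DDDUUU: Ā=56.4731, payoff=7.6191, prob=0.005594
UDDUUU: Ā=85.4528, payoff=11.5289, prob=0.018646
DUDUUU: Ā=79.2128, payoff=17.7689, prob=0.018646
UUDUUU: Ā=119.8615, payoff=26.8872, prob=0.062153
DDUUUU: Ā=74.4704, payoff=22.5113, prob=0.018646
UDUUUU: Ā=112.6855, payoff=34.0632, prob=0.062153
DUUUUU: Ā=106.4455, payoff=40.3032, prob=0.062153
UUUUUU: Ā=161.0688, payoff=60.9850, prob=0.207176
Price = Σ prob·payoff / R^6 = 22.141094 / 1.418519 = 15.6086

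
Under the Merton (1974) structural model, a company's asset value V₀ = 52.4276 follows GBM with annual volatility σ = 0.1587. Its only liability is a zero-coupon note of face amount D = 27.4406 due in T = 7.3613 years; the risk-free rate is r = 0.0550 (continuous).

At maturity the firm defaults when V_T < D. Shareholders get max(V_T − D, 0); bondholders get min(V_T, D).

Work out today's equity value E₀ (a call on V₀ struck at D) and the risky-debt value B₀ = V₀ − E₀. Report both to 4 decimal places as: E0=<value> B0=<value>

E0=34.1542 B0=18.2734

Work the structural quantities from V₀ = 52.4276 against face 27.4406:
d₁ = [ln(V₀/D) + (r + σ²/2)T] / (σ√T)
   = [ln(52.4276/27.4406) + (0.0550 + 0.5·0.1587²)·7.3613] / (0.1587·√7.3613)
   = [0.647410 + 0.497571] / 0.430580 = 2.659157
d₂ = d₁ − σ√T = 2.659157 − 0.430580 = 2.228577
N(d₁) = 0.996083,  N(d₂) = 0.987079,  e^(−rT) = 0.667063
E₀ = V₀·N(d₁) − D·e^(−rT)·N(d₂)
   = 52.4276·0.996083 − 27.4406·0.667063·0.987079 = 34.154169
B₀ = V₀ − E₀ = 52.4276 − 34.154169 = 18.273431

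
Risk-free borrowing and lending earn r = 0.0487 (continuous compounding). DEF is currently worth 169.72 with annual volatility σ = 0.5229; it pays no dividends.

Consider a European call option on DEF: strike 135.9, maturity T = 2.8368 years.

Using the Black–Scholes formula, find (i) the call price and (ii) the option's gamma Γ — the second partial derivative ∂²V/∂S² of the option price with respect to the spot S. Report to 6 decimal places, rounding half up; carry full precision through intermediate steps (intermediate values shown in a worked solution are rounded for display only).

price = 78.440489
Γ = 0.001860

σ√T = 0.5229·√2.8368 = 0.880710
d₁ = (ln(S/K) + (r+σ²/2)T) / (σ√T) = (ln(169.72/135.9) + (0.0487+0.5229²/2)·2.8368) / 0.880710 = (0.222231 + 0.525977) / 0.880710 = 0.849551
d₂ = d₁ − σ√T = 0.849551 − 0.880710 = -0.031159
e^{−rT} = 0.870966
N(d₁) = 0.802213,  N(d₂) = 0.487571
Call price V = S·N(d₁) − K·e^{−rT}·N(d₂) = 136.151518 − 57.711029 = 78.440489
φ(d₁) = (1/√(2π))·e^{−d₁²/2} = 0.278091
Γ = φ(d₁) / (S·σ·√T) = 0.001860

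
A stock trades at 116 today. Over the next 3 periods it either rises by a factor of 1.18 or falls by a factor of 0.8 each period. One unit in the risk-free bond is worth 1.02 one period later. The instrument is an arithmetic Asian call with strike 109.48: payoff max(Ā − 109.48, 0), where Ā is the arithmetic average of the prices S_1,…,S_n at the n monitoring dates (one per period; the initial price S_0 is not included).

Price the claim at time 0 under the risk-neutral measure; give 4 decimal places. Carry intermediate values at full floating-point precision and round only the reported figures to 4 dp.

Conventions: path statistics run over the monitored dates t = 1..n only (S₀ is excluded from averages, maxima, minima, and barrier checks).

price = 16.5882

Set p* = 0.5789 (from d < R < u); the path-dependent value is the discounted p*-expectation over all price paths.
Enumerate all 2^3 = 8 price paths (U = up ×1.18, D = down ×0.8); each path with k up-moves has probability p*^k·(1−p*)^(3−k).
DDD: Ā=75.4773, payoff=0.0000, prob=0.074646
UDD: Ā=111.3291, payoff=1.8491, prob=0.102639
DUD: Ā=96.6357, payoff=0.0000, prob=0.102639
UUD: Ā=142.5377, payoff=33.0577, prob=0.141128
DDU: Ā=84.8811, payoff=0.0000, prob=0.102639
UDU: Ā=125.1996, payoff=15.7196, prob=0.141128
DUU: Ā=110.5062, payoff=1.0262, prob=0.141128
UUU: Ā=162.9967, payoff=53.5167, prob=0.194052
Price = Σ prob·payoff / R^3 = 17.603482 / 1.061208 = 16.5882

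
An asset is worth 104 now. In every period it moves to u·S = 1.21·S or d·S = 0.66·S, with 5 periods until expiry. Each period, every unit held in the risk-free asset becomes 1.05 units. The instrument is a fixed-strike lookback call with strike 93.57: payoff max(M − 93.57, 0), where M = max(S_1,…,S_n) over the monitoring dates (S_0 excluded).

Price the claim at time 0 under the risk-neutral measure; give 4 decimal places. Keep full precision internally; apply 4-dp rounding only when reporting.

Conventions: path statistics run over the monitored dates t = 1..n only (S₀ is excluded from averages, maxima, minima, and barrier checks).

price = 56.7205

No-arbitrage gives p* = (R−d)/(u−d) = 0.7091: enumerate every path, weight its payoff by its p*-probability, and discount by R^5.
Enumerate all 2^5 = 32 price paths (U = up ×1.21, D = down ×0.66); each path with k up-moves has probability p*^k·(1−p*)^(5−k).
DDDDD: M=68.6400, payoff=0.0000, prob=0.002083
UDDDD: M=125.8400, payoff=32.2700, prob=0.005078
DUDDD: M=83.0544, payoff=0.0000, prob=0.005078
UUDDD: M=152.2664, payoff=58.6964, prob=0.012379
DDUDD: M=68.6400, payoff=0.0000, prob=0.005078
UDUDD: M=125.8400, payoff=32.2700, prob=0.012379
DUUDD: M=100.4958, payoff=6.9258, prob=0.012379
UUUDD: M=184.2423, payoff=90.6723, prob=0.030173
DDDUD: M=68.6400, payoff=0.0000, prob=0.005078
UDDUD: M=125.8400, payoff=32.2700, prob=0.012379
DUDUD: M=83.0544, payoff=0.0000, prob=0.012379
UUDUD: M=152.2664, payoff=58.6964, prob=0.030173
DDUUD: M=68.6400, payoff=0.0000, prob=0.012379
UDUUD: M=125.8400, payoff=32.2700, prob=0.030173
DUUUD: M=121.5999, payoff=28.0299, prob=0.030173
UUUUD: M=222.9332, payoff=129.3632, prob=0.073547
DDDDU: M=68.6400, payoff=0.0000, prob=0.005078
UDDDU: M=125.8400, payoff=32.2700, prob=0.012379
DUDDU: M=83.0544, payoff=0.0000, prob=0.012379
UUDDU: M=152.2664, payoff=58.6964, prob=0.030173
DDUDU: M=68.6400, payoff=0.0000, prob=0.012379
UDUDU: M=125.8400, payoff=32.2700, prob=0.030173
DUUDU: M=100.4958, payoff=6.9258, prob=0.030173
UUUDU: M=184.2423, payoff=90.6723, prob=0.073547
DDDUU: M=68.6400, payoff=0.0000, prob=0.012379
UDDUU: M=125.8400, payoff=32.2700, prob=0.030173
DUDUU: M=83.0544, payoff=0.0000, prob=0.030173
UUDUU: M=152.2664, payoff=58.6964, prob=0.073547
DDUUU: M=80.2560, payoff=0.0000, prob=0.030173
UDUUU: M=147.1359, payoff=53.5659, prob=0.073547
DUUUU: M=147.1359, payoff=53.5659, prob=0.073547
UUUUU: M=269.7492, payoff=176.1792, prob=0.179271
Price = Σ prob·payoff / R^5 = 72.391266 / 1.276282 = 56.7205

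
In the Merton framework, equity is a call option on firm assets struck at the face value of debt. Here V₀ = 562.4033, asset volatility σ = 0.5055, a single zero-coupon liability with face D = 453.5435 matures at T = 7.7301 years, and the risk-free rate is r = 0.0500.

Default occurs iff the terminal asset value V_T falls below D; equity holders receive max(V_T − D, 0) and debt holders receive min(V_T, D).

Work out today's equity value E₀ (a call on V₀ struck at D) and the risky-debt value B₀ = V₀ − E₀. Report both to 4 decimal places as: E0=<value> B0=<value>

With assets at 562.4033 and a single debt payment of 453.5435 at 7.7301 years:
d₁ = [ln(V₀/D) + (r + σ²/2)T] / (σ√T)
   = [ln(562.4033/453.5435) + (0.0500 + 0.5·0.5055²)·7.7301] / (0.5055·√7.7301)
   = [0.215128 + 1.374142] / 1.405445 = 1.130795
d₂ = d₁ − σ√T = 1.130795 − 1.405445 = -0.274649
N(d₁) = 0.870929,  N(d₂) = 0.391793,  e^(−rT) = 0.679427
E₀ = V₀·N(d₁) − D·e^(−rT)·N(d₂)
   = 562.4033·0.870929 − 453.5435·0.679427·0.391793 = 369.082641
B₀ = V₀ − E₀ = 562.4033 − 369.082641 = 193.320659

E0=369.0826 B0=193.3207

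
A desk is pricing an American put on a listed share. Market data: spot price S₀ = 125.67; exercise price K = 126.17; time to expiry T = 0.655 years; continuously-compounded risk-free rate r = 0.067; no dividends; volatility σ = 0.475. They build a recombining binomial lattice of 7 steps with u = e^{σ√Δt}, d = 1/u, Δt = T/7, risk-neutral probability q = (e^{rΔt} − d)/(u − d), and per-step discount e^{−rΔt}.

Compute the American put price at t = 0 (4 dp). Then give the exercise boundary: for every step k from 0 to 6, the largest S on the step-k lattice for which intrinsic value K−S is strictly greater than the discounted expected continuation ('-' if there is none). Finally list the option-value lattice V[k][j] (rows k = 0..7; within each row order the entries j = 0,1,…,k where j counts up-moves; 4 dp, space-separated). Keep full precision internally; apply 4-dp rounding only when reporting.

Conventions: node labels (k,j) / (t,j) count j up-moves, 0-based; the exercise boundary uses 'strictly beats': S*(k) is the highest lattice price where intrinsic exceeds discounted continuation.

Δt=0.09357, u=1.15639, d=0.86476, q=0.48530, disc=e^(-rΔt)=0.99375
k=7 terminal: V=max(K-S,0) → 80.7224 65.3961 44.9014 17.4952 0.0000 0.0000 0.0000 0.0000
k=6: j=0 S=52.5550 intr=73.6150 cont=72.8265 V=73.6150[EX]; j=1 S=70.2781 intr=55.8919 cont=55.1034 V=55.8919[EX]; j=2 S=93.9779 intr=32.1921 cont=31.4036 V=32.1921[EX]; j=3 S=125.6700 intr=0.5000 cont=8.9485 V=8.9485[hold]; j=4 S=168.0496 intr=0.0000 cont=0.0000 V=0.0000[hold]; j=5 S=224.7208 intr=0.0000 cont=0.0000 V=0.0000[hold]; j=6 S=300.5033 intr=0.0000 cont=0.0000 V=0.0000[hold]  S*(6)=93.9779
k=5: j=0 S=60.7739 intr=65.3961 cont=64.6076 V=65.3961[EX]; j=1 S=81.2686 intr=44.9014 cont=44.1129 V=44.9014[EX]; j=2 S=108.6748 intr=17.4952 cont=20.7812 V=20.7812[hold]; j=3 S=145.3231 intr=0.0000 cont=4.5769 V=4.5769[hold]; j=4 S=194.3303 intr=0.0000 cont=0.0000 V=0.0000[hold]; j=5 S=259.8641 intr=0.0000 cont=0.0000 V=0.0000[hold]  S*(5)=81.2686
k=4: j=0 S=70.2781 intr=55.8919 cont=55.1034 V=55.8919[EX]; j=1 S=93.9779 intr=32.1921 cont=32.9883 V=32.9883[hold]; j=2 S=125.6700 intr=0.5000 cont=12.8365 V=12.8365[hold]; j=3 S=168.0496 intr=0.0000 cont=2.3410 V=2.3410[hold]; j=4 S=224.7208 intr=0.0000 cont=0.0000 V=0.0000[hold]  S*(4)=70.2781
k=3: j=0 S=81.2686 intr=44.9014 cont=44.4968 V=44.9014[EX]; j=1 S=108.6748 intr=17.4952 cont=23.0635 V=23.0635[hold]; j=2 S=145.3231 intr=0.0000 cont=7.6946 V=7.6946[hold]; j=3 S=194.3303 intr=0.0000 cont=1.1974 V=1.1974[hold]  S*(3)=81.2686
k=2: j=0 S=93.9779 intr=32.1921 cont=34.0890 V=34.0890[hold]; j=1 S=125.6700 intr=0.5000 cont=15.5074 V=15.5074[hold]; j=2 S=168.0496 intr=0.0000 cont=4.5131 V=4.5131[hold]  S*(2)=-
k=1: j=0 S=108.6748 intr=17.4952 cont=24.9146 V=24.9146[hold]; j=1 S=145.3231 intr=0.0000 cont=10.1082 V=10.1082[hold]  S*(1)=-
k=0: j=0 S=125.6700 intr=0.5000 cont=17.6182 V=17.6182[hold]  S*(0)=-

price = 17.6182
boundary = - - - 81.2686 70.2781 81.2686 93.9779
tree:
17.6182
24.9146 10.1082
34.0890 15.5074 4.5131
44.9014 23.0635 7.6946 1.1974
55.8919 32.9883 12.8365 2.3410 0.0000
65.3961 44.9014 20.7812 4.5769 0.0000 0.0000
73.6150 55.8919 32.1921 8.9485 0.0000 0.0000 0.0000
80.7224 65.3961 44.9014 17.4952 0.0000 0.0000 0.0000 0.0000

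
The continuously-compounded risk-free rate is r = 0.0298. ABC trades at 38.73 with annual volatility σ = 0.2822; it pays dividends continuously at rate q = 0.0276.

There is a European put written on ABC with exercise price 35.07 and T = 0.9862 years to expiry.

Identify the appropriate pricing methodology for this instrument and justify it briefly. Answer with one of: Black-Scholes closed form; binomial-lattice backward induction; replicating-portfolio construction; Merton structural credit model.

Key observation: everything needed for the exact continuous-time valuation of the European put on ABC (strike 35.07) is given, and no feature rules the closed form out.

framework: Black-Scholes closed form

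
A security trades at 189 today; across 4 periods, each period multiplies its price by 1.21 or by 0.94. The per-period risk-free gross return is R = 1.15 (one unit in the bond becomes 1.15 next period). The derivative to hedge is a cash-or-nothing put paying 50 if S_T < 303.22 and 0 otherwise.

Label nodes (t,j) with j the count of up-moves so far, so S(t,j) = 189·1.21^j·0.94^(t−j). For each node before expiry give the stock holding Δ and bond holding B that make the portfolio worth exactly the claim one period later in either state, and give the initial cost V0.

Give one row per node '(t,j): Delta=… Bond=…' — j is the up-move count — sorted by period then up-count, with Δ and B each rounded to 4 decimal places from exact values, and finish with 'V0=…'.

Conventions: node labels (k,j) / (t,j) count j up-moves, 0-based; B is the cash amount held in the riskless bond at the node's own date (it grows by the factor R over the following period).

Since d<R<u, set p* = (R−d)/(u−d) = 0.7778; price each node as the discounted p*-expectation of its children.
At maturity the claim pays: V(4,0)=50.0000, V(4,1)=50.0000, V(4,2)=50.0000, V(4,3)=0.0000, V(4,4)=0.0000
(3,0): S=156.9804. Δ = (V_up−V_dn)/(S_up−S_dn) = (50.0000−50.0000)/(189.9463−147.5616) = 0.0000. V = [p*·50.0000 + (1−p*)·50.0000]/1.15 = 43.4783. B = V − Δ·S = 43.4783.
(3,1): S=202.0705. Δ = (V_up−V_dn)/(S_up−S_dn) = (50.0000−50.0000)/(244.5053−189.9463) = 0.0000. V = [p*·50.0000 + (1−p*)·50.0000]/1.15 = 43.4783. B = V − Δ·S = 43.4783.
(3,2): S=260.1120. Δ = (V_up−V_dn)/(S_up−S_dn) = (0.0000−50.0000)/(314.7355−244.5053) = -0.7119. V = [p*·0.0000 + (1−p*)·50.0000]/1.15 = 9.6618. B = V − Δ·S = 194.8470.
(3,3): S=334.8250. Δ = (V_up−V_dn)/(S_up−S_dn) = (0.0000−0.0000)/(405.1383−314.7355) = 0.0000. V = [p*·0.0000 + (1−p*)·0.0000]/1.15 = 0.0000. B = V − Δ·S = 0.0000.
(2,0): S=167.0004. Δ = (V_up−V_dn)/(S_up−S_dn) = (43.4783−43.4783)/(202.0705−156.9804) = 0.0000. V = [p*·43.4783 + (1−p*)·43.4783]/1.15 = 37.8072. B = V − Δ·S = 37.8072.
(2,1): S=214.9686. Δ = (V_up−V_dn)/(S_up−S_dn) = (9.6618−43.4783)/(260.1120−202.0705) = -0.5826. V = [p*·9.6618 + (1−p*)·43.4783]/1.15 = 14.9362. B = V − Δ·S = 140.1822.
(2,2): S=276.7149. Δ = (V_up−V_dn)/(S_up−S_dn) = (0.0000−9.6618)/(334.8250−260.1120) = -0.1293. V = [p*·0.0000 + (1−p*)·9.6618]/1.15 = 1.8670. B = V − Δ·S = 37.6516.
(1,0): S=177.6600. Δ = (V_up−V_dn)/(S_up−S_dn) = (14.9362−37.8072)/(214.9686−167.0004) = -0.4768. V = [p*·14.9362 + (1−p*)·37.8072]/1.15 = 17.4075. B = V − Δ·S = 102.1149.
(1,1): S=228.6900. Δ = (V_up−V_dn)/(S_up−S_dn) = (1.8670−14.9362)/(276.7149−214.9686) = -0.2117. V = [p*·1.8670 + (1−p*)·14.9362]/1.15 = 4.1489. B = V − Δ·S = 52.5532.
(0,0): S=189.0000. Δ = (V_up−V_dn)/(S_up−S_dn) = (4.1489−17.4075)/(228.6900−177.6600) = -0.2598. V = [p*·4.1489 + (1−p*)·17.4075]/1.15 = 6.1698. B = V − Δ·S = 55.2756.
As a check, the time-0 holding Δ(0,0)·S0 + B(0,0) comes to 6.1698 — exactly V0.

(0,0): Delta=-0.2598 Bond=55.2756
(1,0): Delta=-0.4768 Bond=102.1149
(1,1): Delta=-0.2117 Bond=52.5532
(2,0): Delta=0.0000 Bond=37.8072
(2,1): Delta=-0.5826 Bond=140.1822
(2,2): Delta=-0.1293 Bond=37.6516
(3,0): Delta=0.0000 Bond=43.4783
(3,1): Delta=0.0000 Bond=43.4783
(3,2): Delta=-0.7119 Bond=194.8470
(3,3): Delta=0.0000 Bond=0.0000
V0=6.1698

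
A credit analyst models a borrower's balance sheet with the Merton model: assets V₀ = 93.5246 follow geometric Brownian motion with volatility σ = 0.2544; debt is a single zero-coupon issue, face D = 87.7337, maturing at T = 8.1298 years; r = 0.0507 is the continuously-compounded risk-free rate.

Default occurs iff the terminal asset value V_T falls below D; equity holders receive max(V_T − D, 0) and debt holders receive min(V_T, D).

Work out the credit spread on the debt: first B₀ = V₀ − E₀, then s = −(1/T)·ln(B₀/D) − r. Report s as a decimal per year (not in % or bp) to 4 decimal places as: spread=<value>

With assets at 93.5246 and a single debt payment of 87.7337 at 8.1298 years:
d₁ = [ln(V₀/D) + (r + σ²/2)T] / (σ√T)
   = [ln(93.5246/87.7337) + (0.0507 + 0.5·0.2544²)·8.1298] / (0.2544·√8.1298)
   = [0.063918 + 0.675259] / 0.725366 = 1.019040
d₂ = d₁ − σ√T = 1.019040 − 0.725366 = 0.293675
N(d₁) = 0.845908,  N(d₂) = 0.615497,  e^(−rT) = 0.662204
E₀ = V₀·N(d₁) − D·e^(−rT)·N(d₂)
   = 93.5246·0.845908 − 87.7337·0.662204·0.615497 = 43.354303
B₀ = V₀ − E₀ = 93.5246 − 43.354303 = 50.170297
spread = −(1/T)·ln(B₀/D) − r = −(1/8.1298)·ln(50.170297/87.7337) − 0.0507 = 0.01804498

spread=0.0180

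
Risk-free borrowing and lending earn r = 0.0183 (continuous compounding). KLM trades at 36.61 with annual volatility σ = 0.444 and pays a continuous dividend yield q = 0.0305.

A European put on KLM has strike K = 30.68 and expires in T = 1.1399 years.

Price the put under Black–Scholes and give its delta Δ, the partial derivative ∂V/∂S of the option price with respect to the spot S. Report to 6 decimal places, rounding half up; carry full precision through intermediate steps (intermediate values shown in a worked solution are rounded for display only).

price = 3.821197
Δ = -0.271208

σ√T = 0.444·√1.1399 = 0.474041
d₁ = (ln(S/K) + (r−q+σ²/2)T) / (σ√T) = (ln(36.61/30.68) + (0.0183−0.0305+0.444²/2)·1.1399) / 0.474041 = (0.176710 + 0.098451) / 0.474041 = 0.580458
d₂ = d₁ − σ√T = 0.580458 − 0.474041 = 0.106417
e^{−rT} = 0.979356
e^{−qT} = 0.965830
N(−d₁) = 0.280803,  N(−d₂) = 0.457626
Put price V = K·e^{−rT}·N(−d₂) − S·e^{−qT}·N(−d₁) = 13.750117 − 9.928921 = 3.821197
Δ = −e^{−qT}·N(−d₁) = -0.271208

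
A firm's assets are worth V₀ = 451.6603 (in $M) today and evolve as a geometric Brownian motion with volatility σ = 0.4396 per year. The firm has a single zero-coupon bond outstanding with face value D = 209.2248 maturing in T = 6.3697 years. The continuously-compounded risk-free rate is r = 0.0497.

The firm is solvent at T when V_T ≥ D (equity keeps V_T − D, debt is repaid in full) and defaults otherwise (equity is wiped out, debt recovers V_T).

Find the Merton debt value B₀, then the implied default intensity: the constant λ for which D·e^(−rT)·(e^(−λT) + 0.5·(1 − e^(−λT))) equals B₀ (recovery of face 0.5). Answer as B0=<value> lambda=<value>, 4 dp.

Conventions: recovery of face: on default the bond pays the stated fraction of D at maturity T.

B0=129.5244 lambda=0.0562

Equity is a call on the firm's assets struck at D = 209.2248:
d₁ = [ln(V₀/D) + (r + σ²/2)T] / (σ√T)
   = [ln(451.6603/209.2248) + (0.0497 + 0.5·0.4396²)·6.3697] / (0.4396·√6.3697)
   = [0.769521 + 0.932040] / 1.109474 = 1.533665
d₂ = d₁ − σ√T = 1.533665 − 1.109474 = 0.424191
N(d₁) = 0.937444,  N(d₂) = 0.664287,  e^(−rT) = 0.728641
E₀ = V₀·N(d₁) − D·e^(−rT)·N(d₂)
   = 451.6603·0.937444 − 209.2248·0.728641·0.664287 = 322.135862
B₀ = V₀ − E₀ = 451.6603 − 322.135862 = 129.524438
e^(−λT) = (B₀·e^(rT)/D − 0.5)/(1 − 0.5) = (129.5244·1.372418/209.2248 − 0.5)/0.5 = 0.69924032
λ = −ln(0.69924032)/6.3697 = 0.056166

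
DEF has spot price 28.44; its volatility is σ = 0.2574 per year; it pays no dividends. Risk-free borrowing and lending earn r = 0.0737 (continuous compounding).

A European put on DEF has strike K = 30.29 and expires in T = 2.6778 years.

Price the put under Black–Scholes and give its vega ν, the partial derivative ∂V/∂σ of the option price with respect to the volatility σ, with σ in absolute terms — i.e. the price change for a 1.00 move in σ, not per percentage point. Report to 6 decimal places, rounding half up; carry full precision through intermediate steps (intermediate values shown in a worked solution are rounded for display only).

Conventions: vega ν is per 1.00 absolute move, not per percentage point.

σ√T = 0.2574·√2.6778 = 0.421209
d₁ = (ln(S/K) + (r+σ²/2)T) / (σ√T) = (ln(28.44/30.29) + (0.0737+0.2574²/2)·2.6778) / 0.421209 = (-0.063021 + 0.286062) / 0.421209 = 0.529527
d₂ = d₁ − σ√T = 0.529527 − 0.421209 = 0.108318
e^{−rT} = 0.820900
N(−d₁) = 0.298220,  N(−d₂) = 0.456872
Put price V = K·e^{−rT}·N(−d₂) − S·N(−d₁) = 11.360149 − 8.481380 = 2.878769
φ(d₁) = (1/√(2π))·e^{−d₁²/2} = 0.346755
ν = S·φ(d₁)·√T = 16.137676

price = 2.878769
ν = 16.137676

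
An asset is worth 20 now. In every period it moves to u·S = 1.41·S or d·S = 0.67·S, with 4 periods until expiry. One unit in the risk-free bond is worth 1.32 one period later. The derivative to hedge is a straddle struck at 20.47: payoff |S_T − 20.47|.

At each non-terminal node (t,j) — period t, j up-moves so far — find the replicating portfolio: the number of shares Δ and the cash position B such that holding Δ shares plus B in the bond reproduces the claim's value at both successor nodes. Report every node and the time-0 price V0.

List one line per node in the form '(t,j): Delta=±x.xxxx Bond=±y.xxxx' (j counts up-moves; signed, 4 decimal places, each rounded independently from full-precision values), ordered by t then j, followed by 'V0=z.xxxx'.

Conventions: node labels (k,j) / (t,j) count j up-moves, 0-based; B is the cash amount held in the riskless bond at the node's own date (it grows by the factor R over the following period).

Risk-neutral probability p* = (R−d)/(u−d) = (1.32−0.67)/(1.41−0.67) = 0.8784.
Payoffs at expiry: V(4,0)=16.4398, V(4,1)=11.9885, V(4,2)=2.6208, V(4,3)=17.0932, V(4,4)=58.5808
(3,0): S=6.0153. Δ = (V_up−V_dn)/(S_up−S_dn) = (11.9885−16.4398)/(8.4815−4.0302) = -1.0000. V = [p*·11.9885 + (1−p*)·16.4398]/1.32 = 9.4923. B = V − Δ·S = 15.5076.
(3,1): S=12.6590. Δ = (V_up−V_dn)/(S_up−S_dn) = (2.6208−11.9885)/(17.8492−8.4815) = -1.0000. V = [p*·2.6208 + (1−p*)·11.9885]/1.32 = 2.8486. B = V − Δ·S = 15.5076.
(3,2): S=26.6405. Δ = (V_up−V_dn)/(S_up−S_dn) = (17.0932−2.6208)/(37.5632−17.8492) = 0.7341. V = [p*·17.0932 + (1−p*)·2.6208]/1.32 = 11.6159. B = V − Δ·S = -7.9413.
(3,3): S=56.0644. Δ = (V_up−V_dn)/(S_up−S_dn) = (58.5808−17.0932)/(79.0508−37.5632) = 1.0000. V = [p*·58.5808 + (1−p*)·17.0932]/1.32 = 40.5568. B = V − Δ·S = -15.5076.
(2,0): S=8.9780. Δ = (V_up−V_dn)/(S_up−S_dn) = (2.8486−9.4923)/(12.6590−6.0153) = -1.0000. V = [p*·2.8486 + (1−p*)·9.4923]/1.32 = 2.7702. B = V − Δ·S = 11.7482.
(2,1): S=18.8940. Δ = (V_up−V_dn)/(S_up−S_dn) = (11.6159−2.8486)/(26.6405−12.6590) = 0.6271. V = [p*·11.6159 + (1−p*)·2.8486]/1.32 = 7.9921. B = V − Δ·S = -3.8556.
(2,2): S=39.7620. Δ = (V_up−V_dn)/(S_up−S_dn) = (40.5568−11.6159)/(56.0644−26.6405) = 0.9836. V = [p*·40.5568 + (1−p*)·11.6159]/1.32 = 28.0583. B = V − Δ·S = -11.0510.
(1,0): S=13.4000. Δ = (V_up−V_dn)/(S_up−S_dn) = (7.9921−2.7702)/(18.8940−8.9780) = 0.5266. V = [p*·7.9921 + (1−p*)·2.7702]/1.32 = 5.5735. B = V − Δ·S = -1.4832.
(1,1): S=28.2000. Δ = (V_up−V_dn)/(S_up−S_dn) = (28.0583−7.9921)/(39.7620−18.8940) = 0.9616. V = [p*·28.0583 + (1−p*)·7.9921]/1.32 = 19.4075. B = V − Δ·S = -7.7090.
(0,0): S=20.0000. Δ = (V_up−V_dn)/(S_up−S_dn) = (19.4075−5.5735)/(28.2000−13.4000) = 0.9347. V = [p*·19.4075 + (1−p*)·5.5735]/1.32 = 13.4280. B = V − Δ·S = -5.2665.
Verification: the root portfolio costs Δ(0,0)·S0 + B(0,0) = 13.4280, matching V0.

(0,0): Delta=0.9347 Bond=-5.2665
(1,0): Delta=0.5266 Bond=-1.4832
(1,1): Delta=0.9616 Bond=-7.7090
(2,0): Delta=-1.0000 Bond=11.7482
(2,1): Delta=0.6271 Bond=-3.8556
(2,2): Delta=0.9836 Bond=-11.0510
(3,0): Delta=-1.0000 Bond=15.5076
(3,1): Delta=-1.0000 Bond=15.5076
(3,2): Delta=0.7341 Bond=-7.9413
(3,3): Delta=1.0000 Bond=-15.5076
V0=13.4280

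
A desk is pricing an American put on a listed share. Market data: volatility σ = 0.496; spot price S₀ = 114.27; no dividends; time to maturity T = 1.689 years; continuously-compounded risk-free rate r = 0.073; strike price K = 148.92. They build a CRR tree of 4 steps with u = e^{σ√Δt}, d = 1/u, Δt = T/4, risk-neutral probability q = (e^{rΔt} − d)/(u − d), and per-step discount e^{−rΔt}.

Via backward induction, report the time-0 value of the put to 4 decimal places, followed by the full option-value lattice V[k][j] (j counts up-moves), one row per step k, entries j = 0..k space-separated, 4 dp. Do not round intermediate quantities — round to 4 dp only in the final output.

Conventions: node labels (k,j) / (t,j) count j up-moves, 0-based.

Δt=0.42225, u=1.38031, d=0.72448, q=0.46785, disc=e^(-rΔt)=0.96965
k=4 terminal: V=max(K-S,0) → 117.4402 88.9434 34.6500 0.0000 0.0000
k=3: j=0 S=43.4517 intr=105.4683 cont=100.9480 V=105.4683[EX]; j=1 S=82.7860 intr=66.1340 cont=61.6136 V=66.1340[EX]; j=2 S=157.7275 intr=0.0000 cont=17.8794 V=17.8794[hold]; j=3 S=300.5091 intr=0.0000 cont=0.0000 V=0.0000[hold]
k=2: j=0 S=59.9766 intr=88.9434 cont=84.4231 V=88.9434[EX]; j=1 S=114.2700 intr=34.6500 cont=42.2361 V=42.2361[hold]; j=2 S=217.7120 intr=0.0000 cont=9.2258 V=9.2258[hold]
k=1: j=0 S=82.7860 intr=66.1340 cont=65.0550 V=66.1340[EX]; j=1 S=157.7275 intr=0.0000 cont=25.9791 V=25.9791[hold]
k=0: j=0 S=114.2700 intr=34.6500 cont=45.9104 V=45.9104[hold]

price = 45.9104
tree:
45.9104
66.1340 25.9791
88.9434 42.2361 9.2258
105.4683 66.1340 17.8794 0.0000
117.4402 88.9434 34.6500 0.0000 0.0000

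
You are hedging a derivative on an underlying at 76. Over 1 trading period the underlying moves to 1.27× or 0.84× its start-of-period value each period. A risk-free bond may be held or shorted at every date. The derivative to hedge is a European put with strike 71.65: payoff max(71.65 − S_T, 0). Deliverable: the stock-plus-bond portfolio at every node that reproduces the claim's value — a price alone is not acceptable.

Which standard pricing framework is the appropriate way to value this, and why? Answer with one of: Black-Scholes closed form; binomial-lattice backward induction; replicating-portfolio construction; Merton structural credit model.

Key observation: the mandate to exhibit the hedge at every date and state singles out the replicating-portfolio construction on the 1-period tree with factors 1.27 and 0.84 from 76.

framework: replicating-portfolio construction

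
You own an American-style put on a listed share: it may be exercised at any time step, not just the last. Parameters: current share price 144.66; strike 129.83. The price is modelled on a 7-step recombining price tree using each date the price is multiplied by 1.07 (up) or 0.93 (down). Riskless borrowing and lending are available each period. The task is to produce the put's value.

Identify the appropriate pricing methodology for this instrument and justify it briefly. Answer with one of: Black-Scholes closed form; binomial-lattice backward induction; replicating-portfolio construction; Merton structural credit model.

Key observation: the defining feature is the embedded early-exercise option across 7 discrete dates on the spot-144.66 tree; pricing the strike-129.83 put means working backward with an exercise test at every node.

framework: binomial-lattice backward induction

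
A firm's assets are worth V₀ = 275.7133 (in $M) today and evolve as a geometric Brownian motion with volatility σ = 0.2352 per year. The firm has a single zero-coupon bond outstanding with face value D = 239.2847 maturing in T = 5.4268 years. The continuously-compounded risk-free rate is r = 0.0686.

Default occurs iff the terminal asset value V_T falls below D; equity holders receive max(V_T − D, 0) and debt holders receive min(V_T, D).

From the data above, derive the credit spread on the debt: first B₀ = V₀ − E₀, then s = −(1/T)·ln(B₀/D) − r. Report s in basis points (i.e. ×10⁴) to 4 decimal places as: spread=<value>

spread=123.4411

Apply the equity-as-call identities (strike 239.2847, horizon 5.4268 years):
d₁ = [ln(V₀/D) + (r + σ²/2)T] / (σ√T)
   = [ln(275.7133/239.2847) + (0.0686 + 0.5·0.2352²)·5.4268] / (0.2352·√5.4268)
   = [0.141708 + 0.522381] / 0.547910 = 1.212040
d₂ = d₁ − σ√T = 1.212040 − 0.547910 = 0.664130
N(d₁) = 0.887251,  N(d₂) = 0.746696,  e^(−rT) = 0.689162
E₀ = V₀·N(d₁) − D·e^(−rT)·N(d₂)
   = 275.7133·0.887251 − 239.2847·0.689162·0.746696 = 121.492310
B₀ = V₀ − E₀ = 275.7133 − 121.492310 = 154.220990
spread = −(1/T)·ln(B₀/D) − r = −(1/5.4268)·ln(154.220990/239.2847) − 0.0686 = 0.01234411
in basis points: 0.01234411 × 10⁴ = 123.4411 bp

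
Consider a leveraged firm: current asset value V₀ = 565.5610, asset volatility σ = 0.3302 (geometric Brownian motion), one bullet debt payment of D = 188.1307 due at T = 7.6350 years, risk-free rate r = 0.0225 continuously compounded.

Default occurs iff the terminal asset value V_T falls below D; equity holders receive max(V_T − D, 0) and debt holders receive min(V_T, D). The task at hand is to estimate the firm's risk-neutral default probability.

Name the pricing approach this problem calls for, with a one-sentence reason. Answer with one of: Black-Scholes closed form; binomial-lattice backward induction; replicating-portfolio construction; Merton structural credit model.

Key observation: assets follow a GBM and default happens iff V_T < 188.1307; valuing claims on that split (equity as a call, risky debt as the residual) is the structural model's definition.

framework: Merton structural credit model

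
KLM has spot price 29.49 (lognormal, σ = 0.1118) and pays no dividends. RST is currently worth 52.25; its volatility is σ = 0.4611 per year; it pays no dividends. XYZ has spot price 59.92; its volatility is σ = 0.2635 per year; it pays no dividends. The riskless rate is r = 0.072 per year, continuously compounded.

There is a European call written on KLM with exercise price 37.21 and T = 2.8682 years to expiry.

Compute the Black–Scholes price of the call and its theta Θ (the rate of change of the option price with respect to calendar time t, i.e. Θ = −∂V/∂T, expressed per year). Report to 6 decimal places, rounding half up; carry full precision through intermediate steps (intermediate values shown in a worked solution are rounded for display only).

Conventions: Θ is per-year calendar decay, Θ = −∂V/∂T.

σ√T = 0.1118·√2.8682 = 0.189342
d₁ = (ln(S/K) + (r+σ²/2)T) / (σ√T) = (ln(29.49/37.21) + (0.072+0.1118²/2)·2.8682) / 0.189342 = (-0.232526 + 0.224436) / 0.189342 = -0.042731
d₂ = d₁ − σ√T = -0.042731 − 0.189342 = -0.232073
e^{−rT} = 0.813418
N(d₁) = 0.482958,  N(d₂) = 0.408241
Call price V = S·N(d₁) − K·e^{−rT}·N(d₂) = 14.242431 − 12.356335 = 1.886096
φ(d₁) = (1/√(2π))·e^{−d₁²/2} = 0.398578
Θ = −S·φ(d₁)·σ/(2√T) − r·K·e^{−rT}·N(d₂) = −0.387968 − 0.889656 = -1.277624

price = 1.886096
Θ = -1.277624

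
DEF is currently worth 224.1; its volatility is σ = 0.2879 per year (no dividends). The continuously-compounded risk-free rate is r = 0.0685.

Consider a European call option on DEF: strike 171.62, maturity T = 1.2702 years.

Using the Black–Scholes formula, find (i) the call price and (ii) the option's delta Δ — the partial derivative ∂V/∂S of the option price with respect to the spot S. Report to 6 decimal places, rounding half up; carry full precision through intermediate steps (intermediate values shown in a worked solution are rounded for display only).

σ√T = 0.2879·√1.2702 = 0.324472
d₁ = (ln(S/K) + (r+σ²/2)T) / (σ√T) = (ln(224.1/171.62) + (0.0685+0.2879²/2)·1.2702) / 0.324472 = (0.266810 + 0.139650) / 0.324472 = 1.252678
d₂ = d₁ − σ√T = 1.252678 − 0.324472 = 0.928206
e^{−rT} = 0.916669
N(d₁) = 0.894839,  N(d₂) = 0.823350
Call price V = S·N(d₁) − K·e^{−rT}·N(d₂) = 200.533331 − 129.528339 = 71.004993
Δ = N(d₁) = 0.894839

price = 71.004993
Δ = 0.894839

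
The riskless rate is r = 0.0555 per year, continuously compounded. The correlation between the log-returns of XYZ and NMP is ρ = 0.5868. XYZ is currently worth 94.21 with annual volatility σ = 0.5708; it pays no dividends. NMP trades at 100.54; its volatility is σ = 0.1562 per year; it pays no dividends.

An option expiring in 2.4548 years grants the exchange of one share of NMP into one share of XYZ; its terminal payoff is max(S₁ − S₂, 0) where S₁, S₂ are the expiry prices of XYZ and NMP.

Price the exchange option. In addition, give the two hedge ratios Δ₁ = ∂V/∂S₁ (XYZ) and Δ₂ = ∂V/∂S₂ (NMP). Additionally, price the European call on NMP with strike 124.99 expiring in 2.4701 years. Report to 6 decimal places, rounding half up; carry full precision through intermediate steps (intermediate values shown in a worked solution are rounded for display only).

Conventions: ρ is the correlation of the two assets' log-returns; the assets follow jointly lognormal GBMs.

σ_eff = √(σ₁² + σ₂² − 2ρσ₁σ₂) = √(0.5708² + 0.1562² − 2·0.5868·0.5708·0.1562) = 0.495554
d₁ = (ln(S₁/S₂) + (q₂ − q₁ + σ_eff²/2)T) / (σ_eff√T) = (ln(94.21/100.54) + (0.0 − 0.0 + 0.122787)·2.4548) / 0.776425 = 0.304458
d₂ = d₁ − σ_eff√T = 0.304458 − 0.776425 = -0.471967
N(d₁) = 0.619610,  N(d₂) = 0.318475
V = S₁·e^{−q₁T}·N(d₁) − S₂·e^{−q₂T}·N(d₂) = 58.373489 − 32.019487 = 26.354002
Δ₁ = e^{−q₁T}·N(d₁) = 0.619610;  Δ₂ = −e^{−q₂T}·N(d₂) = -0.318475
[vanilla: NMP call K=124.99]
σ√T = 0.1562·√2.4701 = 0.245493
d₁ = (ln(S/K) + (r+σ²/2)T) / (σ√T) = (ln(100.54/124.99) + (0.0555+0.1562²/2)·2.4701) / 0.245493 = (-0.217678 + 0.167224) / 0.245493 = -0.205522
d₂ = d₁ − σ√T = -0.205522 − 0.245493 = -0.451015
e^{−rT} = 0.871891
N(d₁) = 0.418582,  N(d₂) = 0.325989
price = S·N(d₁) − K·e^{−rT}·N(d₂) = 42.084232 − 35.525568 = 6.558663

exchange price = 26.354002
Δ1 = 0.619610
Δ2 = -0.318475
price(NMP call K=124.99) = 6.558663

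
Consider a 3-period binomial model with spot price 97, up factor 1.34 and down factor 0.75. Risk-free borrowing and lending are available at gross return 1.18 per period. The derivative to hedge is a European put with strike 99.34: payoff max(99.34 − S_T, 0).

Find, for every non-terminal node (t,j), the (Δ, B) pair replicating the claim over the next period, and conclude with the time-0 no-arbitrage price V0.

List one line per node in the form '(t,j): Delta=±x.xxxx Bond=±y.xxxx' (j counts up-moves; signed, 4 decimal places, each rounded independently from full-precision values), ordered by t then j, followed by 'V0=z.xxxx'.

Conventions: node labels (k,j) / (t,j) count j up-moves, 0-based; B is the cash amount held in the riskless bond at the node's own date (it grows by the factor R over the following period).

(0,0): Delta=-0.1598 Bond=18.7768
(1,0): Delta=-0.5498 Bond=50.5252
(1,1): Delta=-0.0786 Bond=11.6009
(2,0): Delta=-1.0000 Bond=84.1864
(2,1): Delta=-0.4560 Bond=50.4786
(2,2): Delta=0.0000 Bond=0.0000
V0=3.2757

Risk-neutral probability p* = (R−d)/(u−d) = (1.18−0.75)/(1.34−0.75) = 0.7288.
Payoffs at expiry: V(3,0)=58.4181, V(3,1)=26.2262, V(3,2)=0.0000, V(3,3)=0.0000
Node (2,0) S=54.5625: V=(p*·26.2262+(1−p*)·58.4181)/1.18=29.6239; Δ=(26.2262−58.4181)/(73.1138−40.9219)=-1.0000; B=V−Δ·S=84.1864
Node (2,1) S=97.4850: V=(p*·0.0000+(1−p*)·26.2262)/1.18=6.0273; Δ=(0.0000−26.2262)/(130.6299−73.1138)=-0.4560; B=V−Δ·S=50.4786
Node (2,2) S=174.1732: V=(p*·0.0000+(1−p*)·0.0000)/1.18=0.0000; Δ=(0.0000−0.0000)/(233.3921−130.6299)=0.0000; B=V−Δ·S=0.0000
Node (1,0) S=72.7500: V=(p*·6.0273+(1−p*)·29.6239)/1.18=10.5308; Δ=(6.0273−29.6239)/(97.4850−54.5625)=-0.5498; B=V−Δ·S=50.5252
Node (1,1) S=129.9800: V=(p*·0.0000+(1−p*)·6.0273)/1.18=1.3852; Δ=(0.0000−6.0273)/(174.1732−97.4850)=-0.0786; B=V−Δ·S=11.6009
Node (0,0) S=97.0000: V=(p*·1.3852+(1−p*)·10.5308)/1.18=3.2757; Δ=(1.3852−10.5308)/(129.9800−72.7500)=-0.1598; B=V−Δ·S=18.7768
Check: Δ(0,0)·S0 + B(0,0) = 3.2757 = V0.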